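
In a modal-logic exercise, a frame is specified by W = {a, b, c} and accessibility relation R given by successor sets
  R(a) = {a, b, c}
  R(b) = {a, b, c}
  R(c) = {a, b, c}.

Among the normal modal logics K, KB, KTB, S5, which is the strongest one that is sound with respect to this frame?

S5

Symmetric (axiom B): yes — every pair in R has its reverse in R.
Reflexive (axiom T): yes — every world is R-related to itself.
Euclidean (axiom 5): yes — any two successors of a common world are R-related.
So F validates K, KB, KTB, S5. The strongest is S5.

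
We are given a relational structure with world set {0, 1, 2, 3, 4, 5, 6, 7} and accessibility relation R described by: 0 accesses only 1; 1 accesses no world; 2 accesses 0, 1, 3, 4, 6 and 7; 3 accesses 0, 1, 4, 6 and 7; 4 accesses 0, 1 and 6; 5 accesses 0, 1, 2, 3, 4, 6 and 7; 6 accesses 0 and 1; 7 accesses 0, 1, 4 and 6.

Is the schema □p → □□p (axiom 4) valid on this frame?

Yes

Axiom 4 corresponds to the accessibility relation being transitive.
Transitive: yes — every two-step R-path is closed by a direct edge.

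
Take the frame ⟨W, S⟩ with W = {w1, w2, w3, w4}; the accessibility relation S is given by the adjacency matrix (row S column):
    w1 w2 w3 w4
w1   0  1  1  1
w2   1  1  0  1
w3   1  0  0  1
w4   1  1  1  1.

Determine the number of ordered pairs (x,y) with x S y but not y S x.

0

S is symmetric; there are no such tuples.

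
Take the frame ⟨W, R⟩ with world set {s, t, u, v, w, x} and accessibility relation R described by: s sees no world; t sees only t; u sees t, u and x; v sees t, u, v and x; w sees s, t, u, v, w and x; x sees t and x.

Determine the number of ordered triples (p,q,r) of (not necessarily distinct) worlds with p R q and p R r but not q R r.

Enumerating: (u,t,u), (u,t,x), (u,x,u), (v,t,u), (v,t,v), (v,t,x), (v,u,v), (v,x,u), (v,x,v), (w,s,s), (w,s,t), (w,s,u), … and 18 more.
Total: 30.

30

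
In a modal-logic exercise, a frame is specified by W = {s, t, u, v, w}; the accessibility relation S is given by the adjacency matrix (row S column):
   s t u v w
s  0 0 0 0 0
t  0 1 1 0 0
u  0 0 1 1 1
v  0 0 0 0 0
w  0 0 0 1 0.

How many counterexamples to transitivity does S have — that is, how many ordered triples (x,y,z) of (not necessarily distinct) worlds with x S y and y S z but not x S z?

2

Enumerating: (t,u,v), (t,u,w).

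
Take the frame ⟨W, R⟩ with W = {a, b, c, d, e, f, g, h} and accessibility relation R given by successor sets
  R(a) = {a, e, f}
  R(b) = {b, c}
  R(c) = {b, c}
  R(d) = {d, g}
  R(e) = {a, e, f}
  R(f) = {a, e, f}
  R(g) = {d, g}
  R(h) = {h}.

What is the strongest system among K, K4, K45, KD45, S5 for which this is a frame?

Transitive (axiom 4): yes — every two-step R-path is closed by a direct edge.
Euclidean (axiom 5): yes — any two successors of a common world are R-related.
Serial (axiom D): yes — every world has a successor (e.g. a R a).
Reflexive (axiom T): yes — every world is R-related to itself.
So F validates K, K4, K45, KD45, S5. The strongest is S5.

S5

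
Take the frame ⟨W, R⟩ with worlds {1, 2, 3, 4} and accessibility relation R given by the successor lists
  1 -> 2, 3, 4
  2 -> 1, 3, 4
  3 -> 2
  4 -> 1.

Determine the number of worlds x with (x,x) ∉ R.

Enumerating: 1, 2, 3, 4.

4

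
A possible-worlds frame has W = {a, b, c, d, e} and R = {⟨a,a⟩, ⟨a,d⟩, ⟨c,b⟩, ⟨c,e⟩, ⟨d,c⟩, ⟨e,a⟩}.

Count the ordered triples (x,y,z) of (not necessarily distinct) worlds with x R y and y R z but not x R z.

Enumerating: (a,d,c), (c,e,a), (d,c,b), (d,c,e), (e,a,d).

5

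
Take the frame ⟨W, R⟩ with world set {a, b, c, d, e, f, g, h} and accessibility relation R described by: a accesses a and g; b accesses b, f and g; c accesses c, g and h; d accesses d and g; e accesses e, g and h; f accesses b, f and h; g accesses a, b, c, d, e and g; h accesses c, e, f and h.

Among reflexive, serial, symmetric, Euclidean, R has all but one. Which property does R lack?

Euclidean

Reflexive: yes — every world is R-related to itself.
Serial: yes — every world has a successor (e.g. a R a).
Symmetric: yes — every pair in R has its reverse in R.
Euclidean: no — b R f and b R g, but not f R g.
Only Euclidean fails.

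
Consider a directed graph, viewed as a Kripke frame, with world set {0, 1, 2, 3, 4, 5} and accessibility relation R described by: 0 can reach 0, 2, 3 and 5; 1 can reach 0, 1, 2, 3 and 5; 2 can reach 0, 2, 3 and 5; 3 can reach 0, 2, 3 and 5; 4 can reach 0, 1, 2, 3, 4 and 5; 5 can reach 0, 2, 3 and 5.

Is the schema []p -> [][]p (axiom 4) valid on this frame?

The schema 4 characterises exactly the transitive frames.
Transitive: yes — every two-step R-path is closed by a direct edge.

Yes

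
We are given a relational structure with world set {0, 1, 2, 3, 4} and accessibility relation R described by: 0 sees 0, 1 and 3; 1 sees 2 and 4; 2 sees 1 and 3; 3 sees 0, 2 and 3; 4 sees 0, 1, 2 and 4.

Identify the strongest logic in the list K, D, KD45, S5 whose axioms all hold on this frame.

D

Serial (axiom D): yes — every world has a successor (e.g. 0 R 0).
Euclidean (axiom 5): no — 0 R 1 and 0 R 3, but not 1 R 3.
Transitive (axiom 4): no — 0 R 1 and 1 R 2, but not 0 R 2.
Reflexive (axiom T): no — 1 is not related to itself.
So F validates K, D; KD45 would additionally require R to be Euclidean and transitive. The strongest is D.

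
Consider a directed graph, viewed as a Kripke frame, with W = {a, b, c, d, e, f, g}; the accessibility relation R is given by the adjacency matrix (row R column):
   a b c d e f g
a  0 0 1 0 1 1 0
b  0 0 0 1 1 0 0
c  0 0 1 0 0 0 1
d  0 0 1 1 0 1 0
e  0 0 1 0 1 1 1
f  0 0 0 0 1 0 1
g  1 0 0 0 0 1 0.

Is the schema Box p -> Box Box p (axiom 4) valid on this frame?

No

The schema 4 characterises exactly the transitive frames.
Transitive: no — a R c and c R g, but not a R g.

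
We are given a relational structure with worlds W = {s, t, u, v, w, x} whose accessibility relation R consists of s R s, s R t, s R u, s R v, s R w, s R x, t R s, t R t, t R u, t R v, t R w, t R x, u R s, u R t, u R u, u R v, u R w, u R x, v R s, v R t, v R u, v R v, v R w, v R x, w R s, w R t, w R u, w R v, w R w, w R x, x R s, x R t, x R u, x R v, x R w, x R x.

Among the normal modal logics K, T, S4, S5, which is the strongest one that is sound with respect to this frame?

S5

Reflexive (axiom T): yes — every world is R-related to itself.
Transitive (axiom 4): yes — every two-step R-path is closed by a direct edge.
Euclidean (axiom 5): yes — any two successors of a common world are R-related.
So F validates K, T, S4, S5. The strongest is S5.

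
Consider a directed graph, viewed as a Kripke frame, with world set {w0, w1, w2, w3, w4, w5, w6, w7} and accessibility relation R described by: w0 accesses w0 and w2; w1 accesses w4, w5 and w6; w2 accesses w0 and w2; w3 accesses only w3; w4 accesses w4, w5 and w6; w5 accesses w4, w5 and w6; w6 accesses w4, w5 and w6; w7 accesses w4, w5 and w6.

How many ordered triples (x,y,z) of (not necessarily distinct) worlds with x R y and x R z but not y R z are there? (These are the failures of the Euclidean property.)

R is Euclidean; there are no such tuples.

0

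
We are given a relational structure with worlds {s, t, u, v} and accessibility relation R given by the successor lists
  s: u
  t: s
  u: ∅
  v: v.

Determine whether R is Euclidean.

Euclidean: no — s R u and s R u, but not u R u.

No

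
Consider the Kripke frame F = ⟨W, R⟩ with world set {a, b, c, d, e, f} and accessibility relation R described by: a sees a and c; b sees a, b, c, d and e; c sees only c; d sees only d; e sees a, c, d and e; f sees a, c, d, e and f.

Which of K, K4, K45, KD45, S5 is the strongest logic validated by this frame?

K4

Transitive (axiom 4): yes — every two-step R-path is closed by a direct edge.
Euclidean (axiom 5): no — b R a and b R d, but not a R d.
Serial (axiom D): yes — every world has a successor (e.g. a R a).
Reflexive (axiom T): yes — every world is R-related to itself.
So F validates K, K4; K45 would additionally require R to be Euclidean. The strongest is K4.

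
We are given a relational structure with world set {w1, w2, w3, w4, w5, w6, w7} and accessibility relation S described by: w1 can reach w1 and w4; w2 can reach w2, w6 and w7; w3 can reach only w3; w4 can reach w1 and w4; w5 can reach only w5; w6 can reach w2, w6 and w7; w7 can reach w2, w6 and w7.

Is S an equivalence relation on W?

Reflexive: yes — every world is S-related to itself.
Symmetric: yes — every pair in S has its reverse in S.
Transitive: yes — every two-step S-path is closed by a direct edge.
So S is an equivalence relation.

Yes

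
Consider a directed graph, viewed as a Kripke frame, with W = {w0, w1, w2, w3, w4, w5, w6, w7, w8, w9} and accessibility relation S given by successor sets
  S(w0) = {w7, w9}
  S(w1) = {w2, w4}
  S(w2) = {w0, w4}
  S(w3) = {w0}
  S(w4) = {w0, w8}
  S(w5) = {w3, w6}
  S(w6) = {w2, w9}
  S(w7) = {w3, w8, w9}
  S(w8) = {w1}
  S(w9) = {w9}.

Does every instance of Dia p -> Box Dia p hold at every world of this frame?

No

By correspondence theory, 5 is valid on a frame iff S is Euclidean.
Euclidean: no — w0 S w9 and w0 S w7, but not w9 S w7.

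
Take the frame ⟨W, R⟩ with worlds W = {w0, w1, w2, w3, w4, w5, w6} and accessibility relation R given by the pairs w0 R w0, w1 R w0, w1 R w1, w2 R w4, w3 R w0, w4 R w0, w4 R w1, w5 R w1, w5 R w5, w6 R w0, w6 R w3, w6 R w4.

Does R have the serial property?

Serial: yes — every world has a successor (e.g. w0 R w0).

Yes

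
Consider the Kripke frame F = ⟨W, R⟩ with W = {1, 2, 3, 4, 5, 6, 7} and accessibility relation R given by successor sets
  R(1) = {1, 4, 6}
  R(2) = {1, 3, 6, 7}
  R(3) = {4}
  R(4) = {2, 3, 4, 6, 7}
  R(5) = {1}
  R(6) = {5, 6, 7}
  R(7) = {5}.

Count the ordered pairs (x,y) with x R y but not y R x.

Enumerating: (1,4), (1,6), (2,1), (2,3), (2,6), (2,7), (4,2), (4,6), (4,7), (5,1), (6,5), (6,7), (7,5).

13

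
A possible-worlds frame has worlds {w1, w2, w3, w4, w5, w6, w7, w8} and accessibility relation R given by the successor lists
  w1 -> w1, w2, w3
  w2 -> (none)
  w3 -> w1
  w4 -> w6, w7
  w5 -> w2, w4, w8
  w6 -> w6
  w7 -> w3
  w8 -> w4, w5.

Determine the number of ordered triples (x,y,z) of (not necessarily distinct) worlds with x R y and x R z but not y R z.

20

Enumerating: (w1,w2,w1), (w1,w2,w2), (w1,w2,w3), (w1,w3,w2), (w1,w3,w3), (w4,w6,w7), (w4,w7,w6), (w4,w7,w7), (w5,w2,w2), (w5,w2,w4), (w5,w2,w8), (w5,w4,w2), … and 8 more.
Total: 20.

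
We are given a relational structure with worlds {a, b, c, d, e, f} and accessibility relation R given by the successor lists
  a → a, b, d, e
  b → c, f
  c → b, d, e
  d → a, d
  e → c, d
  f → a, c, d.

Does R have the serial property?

Yes

Serial: yes — every world has a successor (e.g. a R a).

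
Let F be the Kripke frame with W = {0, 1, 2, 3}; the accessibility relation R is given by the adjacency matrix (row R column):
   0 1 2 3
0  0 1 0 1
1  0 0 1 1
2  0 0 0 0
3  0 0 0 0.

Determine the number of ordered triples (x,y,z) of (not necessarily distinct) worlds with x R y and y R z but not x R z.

1

Enumerating: (0,1,2).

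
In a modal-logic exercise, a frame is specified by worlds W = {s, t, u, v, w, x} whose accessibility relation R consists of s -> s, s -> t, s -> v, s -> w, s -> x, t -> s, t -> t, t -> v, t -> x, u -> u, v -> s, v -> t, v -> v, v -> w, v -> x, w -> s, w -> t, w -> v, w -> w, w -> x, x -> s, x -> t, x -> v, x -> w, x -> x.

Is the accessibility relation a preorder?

No

Reflexive: yes — every world is R-related to itself.
Transitive: no — t R s and s R w, but not t R w.
So R is not a preorder.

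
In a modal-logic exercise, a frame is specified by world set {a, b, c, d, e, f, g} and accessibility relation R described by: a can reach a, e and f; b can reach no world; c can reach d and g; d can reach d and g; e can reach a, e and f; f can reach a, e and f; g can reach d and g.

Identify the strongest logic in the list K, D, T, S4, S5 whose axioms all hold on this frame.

K

Serial (axiom D): no — b has no R-successor.
Reflexive (axiom T): no — b is not related to itself.
Transitive (axiom 4): yes — every two-step R-path is closed by a direct edge.
Euclidean (axiom 5): yes — any two successors of a common world are R-related.
So F validates K; D would additionally require R to be serial. The strongest is K.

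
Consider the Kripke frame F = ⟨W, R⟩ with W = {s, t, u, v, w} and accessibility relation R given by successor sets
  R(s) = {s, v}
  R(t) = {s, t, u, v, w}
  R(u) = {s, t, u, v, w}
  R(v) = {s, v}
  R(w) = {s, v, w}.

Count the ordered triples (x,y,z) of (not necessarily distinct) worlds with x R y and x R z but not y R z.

18

Enumerating: (t,s,t), (t,s,u), (t,s,w), (t,v,t), (t,v,u), (t,v,w), (t,w,t), (t,w,u), (u,s,t), (u,s,u), (u,s,w), (u,v,t), (u,v,u), (u,v,w), (u,w,t), (u,w,u), (w,s,w), (w,v,w).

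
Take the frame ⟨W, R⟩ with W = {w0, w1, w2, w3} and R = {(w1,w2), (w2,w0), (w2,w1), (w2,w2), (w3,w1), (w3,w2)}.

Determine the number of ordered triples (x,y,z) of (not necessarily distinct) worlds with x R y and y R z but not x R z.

3

Enumerating: (w1,w2,w0), (w1,w2,w1), (w3,w2,w0).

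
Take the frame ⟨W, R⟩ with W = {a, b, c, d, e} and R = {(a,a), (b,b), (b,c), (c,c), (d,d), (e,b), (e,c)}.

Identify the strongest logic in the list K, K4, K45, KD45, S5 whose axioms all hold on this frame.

K4

Transitive (axiom 4): yes — every two-step R-path is closed by a direct edge.
Euclidean (axiom 5): no — e R c and e R b, but not c R b.
Serial (axiom D): yes — every world has a successor (e.g. a R a).
Reflexive (axiom T): no — e is not related to itself.
So F validates K, K4; K45 would additionally require R to be Euclidean. The strongest is K4.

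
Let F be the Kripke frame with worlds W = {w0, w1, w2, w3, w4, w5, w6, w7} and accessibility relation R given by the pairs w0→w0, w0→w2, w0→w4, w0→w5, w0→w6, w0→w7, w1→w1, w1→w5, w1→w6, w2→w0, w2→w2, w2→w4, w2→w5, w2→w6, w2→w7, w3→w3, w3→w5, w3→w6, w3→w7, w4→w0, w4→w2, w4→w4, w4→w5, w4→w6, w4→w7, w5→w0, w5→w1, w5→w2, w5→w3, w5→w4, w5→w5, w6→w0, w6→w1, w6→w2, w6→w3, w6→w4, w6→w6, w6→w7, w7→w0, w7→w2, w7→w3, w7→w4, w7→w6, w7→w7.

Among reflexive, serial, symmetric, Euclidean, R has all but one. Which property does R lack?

Reflexive: yes — every world is R-related to itself.
Serial: yes — every world has a successor (e.g. w0 R w0).
Symmetric: yes — every pair in R has its reverse in R.
Euclidean: no — w0 R w5 and w0 R w6, but not w5 R w6.
Only Euclidean fails.

Euclidean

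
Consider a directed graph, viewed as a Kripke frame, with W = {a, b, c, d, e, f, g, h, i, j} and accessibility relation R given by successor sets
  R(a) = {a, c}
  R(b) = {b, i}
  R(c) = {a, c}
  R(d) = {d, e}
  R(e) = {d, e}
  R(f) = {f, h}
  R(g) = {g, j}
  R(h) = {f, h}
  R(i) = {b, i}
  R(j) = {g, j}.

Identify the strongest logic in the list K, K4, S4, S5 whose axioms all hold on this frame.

S5

Transitive (axiom 4): yes — every two-step R-path is closed by a direct edge.
Reflexive (axiom T): yes — every world is R-related to itself.
Euclidean (axiom 5): yes — any two successors of a common world are R-related.
So F validates K, K4, S4, S5. The strongest is S5.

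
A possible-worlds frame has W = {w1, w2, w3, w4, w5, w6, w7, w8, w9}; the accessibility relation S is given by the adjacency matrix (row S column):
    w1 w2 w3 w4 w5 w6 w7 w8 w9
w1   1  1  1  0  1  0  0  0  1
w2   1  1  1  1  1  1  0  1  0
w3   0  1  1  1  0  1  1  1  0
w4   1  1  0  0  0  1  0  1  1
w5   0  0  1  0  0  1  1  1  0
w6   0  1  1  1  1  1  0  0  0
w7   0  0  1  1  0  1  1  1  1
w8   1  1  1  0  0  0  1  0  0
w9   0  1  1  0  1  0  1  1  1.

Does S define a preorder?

Reflexive: no — w4 is not related to itself.
Transitive: no — w1 S w2 and w2 S w4, but not w1 S w4.
So S is not a preorder.

No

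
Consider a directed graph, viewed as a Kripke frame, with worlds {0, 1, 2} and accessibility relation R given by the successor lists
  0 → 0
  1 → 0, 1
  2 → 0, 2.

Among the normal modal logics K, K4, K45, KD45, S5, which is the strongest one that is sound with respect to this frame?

K4

Transitive (axiom 4): yes — every two-step R-path is closed by a direct edge.
Euclidean (axiom 5): no — 1 R 0 and 1 R 1, but not 0 R 1.
Serial (axiom D): yes — every world has a successor (e.g. 0 R 0).
Reflexive (axiom T): yes — every world is R-related to itself.
So F validates K, K4; K45 would additionally require R to be Euclidean. The strongest is K4.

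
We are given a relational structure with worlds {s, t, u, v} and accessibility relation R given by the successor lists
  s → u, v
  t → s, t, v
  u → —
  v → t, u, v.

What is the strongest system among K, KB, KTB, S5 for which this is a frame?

K

Symmetric (axiom B): no — s R u but not u R s.
Reflexive (axiom T): no — s is not related to itself.
Euclidean (axiom 5): no — s R u and s R v, but not u R v.
So F validates K; KB would additionally require R to be symmetric. The strongest is K.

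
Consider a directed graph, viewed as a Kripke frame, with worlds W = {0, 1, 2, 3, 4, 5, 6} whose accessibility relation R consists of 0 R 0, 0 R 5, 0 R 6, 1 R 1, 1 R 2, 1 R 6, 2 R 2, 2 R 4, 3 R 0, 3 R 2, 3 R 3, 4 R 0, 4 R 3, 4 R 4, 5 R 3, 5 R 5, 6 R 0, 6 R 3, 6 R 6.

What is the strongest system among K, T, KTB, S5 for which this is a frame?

Reflexive (axiom T): yes — every world is R-related to itself.
Symmetric (axiom B): no — 0 R 5 but not 5 R 0.
Euclidean (axiom 5): no — 0 R 5 and 0 R 6, but not 5 R 6.
So F validates K, T; KTB would additionally require R to be symmetric. The strongest is T.

T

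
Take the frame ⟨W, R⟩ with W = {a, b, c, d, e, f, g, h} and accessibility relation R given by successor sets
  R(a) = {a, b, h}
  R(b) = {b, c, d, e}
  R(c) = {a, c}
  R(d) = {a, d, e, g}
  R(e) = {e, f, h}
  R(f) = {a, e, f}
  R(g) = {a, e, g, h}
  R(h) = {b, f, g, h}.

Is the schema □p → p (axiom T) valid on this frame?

Yes

By correspondence theory, T is valid on a frame iff R is reflexive.
Reflexive: yes — every world is R-related to itself.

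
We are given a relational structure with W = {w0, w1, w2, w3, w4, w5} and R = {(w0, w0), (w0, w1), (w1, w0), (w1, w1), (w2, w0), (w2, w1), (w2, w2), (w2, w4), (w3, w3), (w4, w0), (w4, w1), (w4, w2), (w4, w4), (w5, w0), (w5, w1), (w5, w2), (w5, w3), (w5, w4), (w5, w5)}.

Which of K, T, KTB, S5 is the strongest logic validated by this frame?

T

Reflexive (axiom T): yes — every world is R-related to itself.
Symmetric (axiom B): no — w2 R w0 but not w0 R w2.
Euclidean (axiom 5): no — w2 R w0 and w2 R w4, but not w0 R w4.
So F validates K, T; KTB would additionally require R to be symmetric. The strongest is T.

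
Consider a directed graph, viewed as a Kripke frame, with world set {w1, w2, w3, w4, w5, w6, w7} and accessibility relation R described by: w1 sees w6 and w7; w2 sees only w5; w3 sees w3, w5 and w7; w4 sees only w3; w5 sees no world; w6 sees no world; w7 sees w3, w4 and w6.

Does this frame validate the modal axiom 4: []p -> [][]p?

No

By correspondence theory, 4 is valid on a frame iff R is transitive.
Transitive: no — w1 R w7 and w7 R w3, but not w1 R w3.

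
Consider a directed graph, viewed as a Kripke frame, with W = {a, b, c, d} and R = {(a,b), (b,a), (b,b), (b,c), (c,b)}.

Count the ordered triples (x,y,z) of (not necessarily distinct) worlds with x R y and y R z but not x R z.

Enumerating: (a,b,a), (a,b,c), (c,b,a), (c,b,c).

4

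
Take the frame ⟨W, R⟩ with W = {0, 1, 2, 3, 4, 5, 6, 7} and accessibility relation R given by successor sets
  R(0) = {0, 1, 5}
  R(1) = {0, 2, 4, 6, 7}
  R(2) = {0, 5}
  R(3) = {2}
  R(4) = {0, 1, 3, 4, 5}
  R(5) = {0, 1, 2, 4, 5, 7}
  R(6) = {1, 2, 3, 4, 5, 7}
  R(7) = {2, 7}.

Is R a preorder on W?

Reflexive: no — 1 is not related to itself.
Transitive: no — 0 R 1 and 1 R 2, but not 0 R 2.
So R is not a preorder.

No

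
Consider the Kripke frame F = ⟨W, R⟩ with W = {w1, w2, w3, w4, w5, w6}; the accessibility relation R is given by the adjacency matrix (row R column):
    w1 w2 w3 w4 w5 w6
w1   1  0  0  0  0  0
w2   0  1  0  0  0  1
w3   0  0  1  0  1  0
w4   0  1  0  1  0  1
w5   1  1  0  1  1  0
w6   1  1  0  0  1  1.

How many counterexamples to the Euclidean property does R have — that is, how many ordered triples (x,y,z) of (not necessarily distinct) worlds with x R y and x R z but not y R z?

Enumerating: (w3,w5,w3), (w4,w2,w4), (w4,w6,w4), (w5,w1,w2), (w5,w1,w4), (w5,w1,w5), (w5,w2,w1), (w5,w2,w4), (w5,w2,w5), (w5,w4,w1), (w5,w4,w5), (w6,w1,w2), (w6,w1,w5), (w6,w1,w6), (w6,w2,w1), (w6,w2,w5), (w6,w5,w6).

17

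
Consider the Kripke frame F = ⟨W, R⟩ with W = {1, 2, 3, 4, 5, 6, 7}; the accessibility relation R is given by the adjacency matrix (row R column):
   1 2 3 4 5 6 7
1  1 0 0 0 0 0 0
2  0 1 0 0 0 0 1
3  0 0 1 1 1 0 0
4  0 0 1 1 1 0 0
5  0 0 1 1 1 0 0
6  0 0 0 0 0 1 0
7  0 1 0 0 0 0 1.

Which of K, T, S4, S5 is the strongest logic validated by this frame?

Reflexive (axiom T): yes — every world is R-related to itself.
Transitive (axiom 4): yes — every two-step R-path is closed by a direct edge.
Euclidean (axiom 5): yes — any two successors of a common world are R-related.
So F validates K, T, S4, S5. The strongest is S5.

S5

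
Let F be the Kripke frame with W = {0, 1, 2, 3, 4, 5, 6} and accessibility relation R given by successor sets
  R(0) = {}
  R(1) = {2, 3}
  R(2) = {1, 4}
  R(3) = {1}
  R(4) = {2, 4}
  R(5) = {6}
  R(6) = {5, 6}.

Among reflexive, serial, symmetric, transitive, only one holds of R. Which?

Reflexive: no — 0 is not related to itself.
Serial: no — 0 has no R-successor.
Symmetric: yes — every pair in R has its reverse in R.
Transitive: no — 1 R 2 and 2 R 4, but not 1 R 4.
Only symmetric holds.

symmetric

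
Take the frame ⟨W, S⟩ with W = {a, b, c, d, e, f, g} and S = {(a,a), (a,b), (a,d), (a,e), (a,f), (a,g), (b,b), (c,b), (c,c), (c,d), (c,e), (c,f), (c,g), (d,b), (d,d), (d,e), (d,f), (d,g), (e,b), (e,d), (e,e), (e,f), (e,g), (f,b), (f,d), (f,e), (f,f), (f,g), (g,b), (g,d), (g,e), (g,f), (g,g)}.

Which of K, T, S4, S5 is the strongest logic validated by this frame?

Reflexive (axiom T): yes — every world is S-related to itself.
Transitive (axiom 4): yes — every two-step S-path is closed by a direct edge.
Euclidean (axiom 5): no — a S b and a S d, but not b S d.
So F validates K, T, S4; S5 would additionally require S to be Euclidean. The strongest is S4.

S4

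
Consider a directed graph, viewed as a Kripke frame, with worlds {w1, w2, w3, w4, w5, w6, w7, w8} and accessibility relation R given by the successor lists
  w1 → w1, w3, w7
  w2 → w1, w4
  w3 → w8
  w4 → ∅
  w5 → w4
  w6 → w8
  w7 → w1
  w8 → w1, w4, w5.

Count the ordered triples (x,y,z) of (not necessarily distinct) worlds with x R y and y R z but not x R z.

Enumerating: (w1,w3,w8), (w2,w1,w3), (w2,w1,w7), (w3,w8,w1), (w3,w8,w4), (w3,w8,w5), (w6,w8,w1), (w6,w8,w4), (w6,w8,w5), (w7,w1,w3), (w7,w1,w7), (w8,w1,w3), (w8,w1,w7).

13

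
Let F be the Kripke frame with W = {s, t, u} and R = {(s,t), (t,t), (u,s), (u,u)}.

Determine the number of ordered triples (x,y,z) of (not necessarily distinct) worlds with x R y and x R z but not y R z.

2

Enumerating: (u,s,s), (u,s,u).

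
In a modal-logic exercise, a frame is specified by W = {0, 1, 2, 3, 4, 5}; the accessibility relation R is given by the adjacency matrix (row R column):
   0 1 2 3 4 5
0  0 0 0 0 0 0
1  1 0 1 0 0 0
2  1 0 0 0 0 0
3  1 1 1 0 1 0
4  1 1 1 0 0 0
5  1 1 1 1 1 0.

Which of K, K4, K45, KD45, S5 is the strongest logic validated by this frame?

Transitive (axiom 4): yes — every two-step R-path is closed by a direct edge.
Euclidean (axiom 5): no — 1 R 0 and 1 R 2, but not 0 R 2.
Serial (axiom D): no — 0 has no R-successor.
Reflexive (axiom T): no — 0 is not related to itself.
So F validates K, K4; K45 would additionally require R to be Euclidean. The strongest is K4.

K4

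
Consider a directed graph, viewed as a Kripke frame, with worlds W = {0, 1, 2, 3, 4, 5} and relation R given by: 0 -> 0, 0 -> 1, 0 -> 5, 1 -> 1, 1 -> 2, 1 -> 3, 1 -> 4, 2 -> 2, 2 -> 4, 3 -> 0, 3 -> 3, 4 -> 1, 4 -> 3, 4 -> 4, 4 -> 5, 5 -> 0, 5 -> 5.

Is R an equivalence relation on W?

Reflexive: yes — every world is R-related to itself.
Symmetric: no — 0 R 1 but not 1 R 0.
Transitive: no — 0 R 1 and 1 R 2, but not 0 R 2.
So R is not an equivalence relation.

No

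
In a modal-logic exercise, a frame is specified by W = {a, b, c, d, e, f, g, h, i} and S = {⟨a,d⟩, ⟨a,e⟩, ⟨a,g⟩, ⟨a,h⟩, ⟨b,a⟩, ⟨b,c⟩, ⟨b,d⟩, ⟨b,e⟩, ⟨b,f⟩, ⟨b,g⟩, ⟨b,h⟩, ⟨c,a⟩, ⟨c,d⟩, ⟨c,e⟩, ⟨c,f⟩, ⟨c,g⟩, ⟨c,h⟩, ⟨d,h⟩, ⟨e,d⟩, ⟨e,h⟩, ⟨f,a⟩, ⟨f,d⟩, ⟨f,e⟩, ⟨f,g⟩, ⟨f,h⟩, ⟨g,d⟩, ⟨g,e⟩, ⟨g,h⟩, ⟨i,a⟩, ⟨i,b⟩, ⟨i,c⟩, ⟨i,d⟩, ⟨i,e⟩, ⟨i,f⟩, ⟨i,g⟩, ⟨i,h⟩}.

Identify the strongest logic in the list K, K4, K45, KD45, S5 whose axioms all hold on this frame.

K4

Transitive (axiom 4): yes — every two-step S-path is closed by a direct edge.
Euclidean (axiom 5): no — a S d and a S e, but not d S e.
Serial (axiom D): no — h has no S-successor.
Reflexive (axiom T): no — a is not related to itself.
So F validates K, K4; K45 would additionally require S to be Euclidean. The strongest is K4.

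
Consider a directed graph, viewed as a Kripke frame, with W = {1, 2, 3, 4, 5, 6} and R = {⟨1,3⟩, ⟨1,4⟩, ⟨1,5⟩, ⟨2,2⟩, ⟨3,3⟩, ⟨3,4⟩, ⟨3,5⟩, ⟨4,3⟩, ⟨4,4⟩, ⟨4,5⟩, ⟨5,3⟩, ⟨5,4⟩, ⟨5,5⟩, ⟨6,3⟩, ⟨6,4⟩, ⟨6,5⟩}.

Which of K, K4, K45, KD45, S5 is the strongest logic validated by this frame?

Transitive (axiom 4): yes — every two-step R-path is closed by a direct edge.
Euclidean (axiom 5): yes — any two successors of a common world are R-related.
Serial (axiom D): yes — every world has a successor (e.g. 1 R 3).
Reflexive (axiom T): no — 1 is not related to itself.
So F validates K, K4, K45, KD45; S5 would additionally require R to be reflexive. The strongest is KD45.

KD45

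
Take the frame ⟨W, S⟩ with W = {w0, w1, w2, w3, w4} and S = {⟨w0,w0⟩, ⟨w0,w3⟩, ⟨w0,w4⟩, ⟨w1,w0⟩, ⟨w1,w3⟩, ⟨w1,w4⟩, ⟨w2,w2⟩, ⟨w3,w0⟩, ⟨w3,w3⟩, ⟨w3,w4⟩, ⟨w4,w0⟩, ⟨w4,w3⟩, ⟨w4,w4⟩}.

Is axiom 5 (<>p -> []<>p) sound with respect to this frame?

Yes

The schema 5 characterises exactly the Euclidean frames.
Euclidean: yes — any two successors of a common world are S-related.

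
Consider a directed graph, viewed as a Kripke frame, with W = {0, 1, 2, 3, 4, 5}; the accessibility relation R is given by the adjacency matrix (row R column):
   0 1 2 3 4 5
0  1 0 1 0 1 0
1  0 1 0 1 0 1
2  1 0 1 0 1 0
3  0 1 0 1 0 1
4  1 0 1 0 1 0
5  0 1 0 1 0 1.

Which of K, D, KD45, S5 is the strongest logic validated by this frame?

S5

Serial (axiom D): yes — every world has a successor (e.g. 0 R 0).
Euclidean (axiom 5): yes — any two successors of a common world are R-related.
Transitive (axiom 4): yes — every two-step R-path is closed by a direct edge.
Reflexive (axiom T): yes — every world is R-related to itself.
So F validates K, D, KD45, S5. The strongest is S5.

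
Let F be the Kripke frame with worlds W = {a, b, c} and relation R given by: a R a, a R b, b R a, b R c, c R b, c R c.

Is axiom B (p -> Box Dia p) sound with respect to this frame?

Yes

The schema B characterises exactly the symmetric frames.
Symmetric: yes — every pair in R has its reverse in R.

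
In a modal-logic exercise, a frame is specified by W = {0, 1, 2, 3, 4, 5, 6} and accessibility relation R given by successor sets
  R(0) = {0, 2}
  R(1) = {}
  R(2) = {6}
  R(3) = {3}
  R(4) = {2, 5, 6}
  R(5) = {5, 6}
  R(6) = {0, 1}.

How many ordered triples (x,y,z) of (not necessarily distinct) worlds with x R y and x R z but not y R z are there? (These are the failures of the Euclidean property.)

Enumerating: (0,2,0), (0,2,2), (2,6,6), (4,2,2), (4,2,5), (4,5,2), (4,6,2), (4,6,5), (4,6,6), (5,6,5), (5,6,6), (6,0,1), (6,1,0), (6,1,1).

14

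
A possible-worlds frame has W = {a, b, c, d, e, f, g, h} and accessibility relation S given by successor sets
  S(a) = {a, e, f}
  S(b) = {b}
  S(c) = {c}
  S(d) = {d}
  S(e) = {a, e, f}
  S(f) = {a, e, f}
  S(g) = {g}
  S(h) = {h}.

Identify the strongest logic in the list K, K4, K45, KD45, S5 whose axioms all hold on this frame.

S5

Transitive (axiom 4): yes — every two-step S-path is closed by a direct edge.
Euclidean (axiom 5): yes — any two successors of a common world are S-related.
Serial (axiom D): yes — every world has a successor (e.g. a S a).
Reflexive (axiom T): yes — every world is S-related to itself.
So F validates K, K4, K45, KD45, S5. The strongest is S5.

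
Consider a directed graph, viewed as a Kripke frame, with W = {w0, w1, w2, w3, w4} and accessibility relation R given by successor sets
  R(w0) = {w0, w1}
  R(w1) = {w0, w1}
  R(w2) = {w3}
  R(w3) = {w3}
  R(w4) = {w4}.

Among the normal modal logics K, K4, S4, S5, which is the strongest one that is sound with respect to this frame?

K4

Transitive (axiom 4): yes — every two-step R-path is closed by a direct edge.
Reflexive (axiom T): no — w2 is not related to itself.
Euclidean (axiom 5): yes — any two successors of a common world are R-related.
So F validates K, K4; S4 would additionally require R to be reflexive. The strongest is K4.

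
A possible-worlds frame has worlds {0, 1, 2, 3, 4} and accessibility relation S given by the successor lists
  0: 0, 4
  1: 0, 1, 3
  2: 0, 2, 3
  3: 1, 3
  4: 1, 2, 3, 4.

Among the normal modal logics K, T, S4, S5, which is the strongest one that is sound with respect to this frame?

T

Reflexive (axiom T): yes — every world is S-related to itself.
Transitive (axiom 4): no — 0 S 4 and 4 S 1, but not 0 S 1.
Euclidean (axiom 5): no — 1 S 0 and 1 S 3, but not 0 S 3.
So F validates K, T; S4 would additionally require S to be transitive. The strongest is T.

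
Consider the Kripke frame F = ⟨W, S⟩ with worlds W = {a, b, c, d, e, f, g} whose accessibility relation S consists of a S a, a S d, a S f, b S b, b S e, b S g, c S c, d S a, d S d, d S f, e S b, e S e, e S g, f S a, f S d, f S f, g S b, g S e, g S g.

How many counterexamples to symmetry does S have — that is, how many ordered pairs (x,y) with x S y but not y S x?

0

S is symmetric; there are no such tuples.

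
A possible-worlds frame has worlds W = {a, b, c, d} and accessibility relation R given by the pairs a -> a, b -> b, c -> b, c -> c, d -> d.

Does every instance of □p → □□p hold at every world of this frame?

Axiom 4 corresponds to the accessibility relation being transitive.
Transitive: yes — every two-step R-path is closed by a direct edge.

Yes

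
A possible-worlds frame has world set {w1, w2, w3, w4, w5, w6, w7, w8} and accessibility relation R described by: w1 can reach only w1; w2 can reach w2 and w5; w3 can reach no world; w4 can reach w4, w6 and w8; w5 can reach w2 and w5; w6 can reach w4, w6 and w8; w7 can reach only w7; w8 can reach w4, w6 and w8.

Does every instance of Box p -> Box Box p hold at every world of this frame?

Yes

The schema 4 characterises exactly the transitive frames.
Transitive: yes — every two-step R-path is closed by a direct edge.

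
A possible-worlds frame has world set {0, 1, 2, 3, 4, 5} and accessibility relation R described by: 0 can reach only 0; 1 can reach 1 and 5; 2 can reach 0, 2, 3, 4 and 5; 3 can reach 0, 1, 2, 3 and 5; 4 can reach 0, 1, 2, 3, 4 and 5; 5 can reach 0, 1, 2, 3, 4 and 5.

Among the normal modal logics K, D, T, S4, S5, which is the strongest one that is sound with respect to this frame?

Serial (axiom D): yes — every world has a successor (e.g. 0 R 0).
Reflexive (axiom T): yes — every world is R-related to itself.
Transitive (axiom 4): no — 1 R 5 and 5 R 0, but not 1 R 0.
Euclidean (axiom 5): no — 2 R 0 and 2 R 3, but not 0 R 3.
So F validates K, D, T; S4 would additionally require R to be transitive. The strongest is T.

T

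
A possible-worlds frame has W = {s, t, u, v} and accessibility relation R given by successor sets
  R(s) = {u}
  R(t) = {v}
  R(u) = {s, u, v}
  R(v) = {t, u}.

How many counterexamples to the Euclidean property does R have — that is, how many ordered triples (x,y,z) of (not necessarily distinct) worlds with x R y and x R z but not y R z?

Enumerating: (t,v,v), (u,s,s), (u,s,v), (u,v,s), (u,v,v), (v,t,t), (v,t,u), (v,u,t).

8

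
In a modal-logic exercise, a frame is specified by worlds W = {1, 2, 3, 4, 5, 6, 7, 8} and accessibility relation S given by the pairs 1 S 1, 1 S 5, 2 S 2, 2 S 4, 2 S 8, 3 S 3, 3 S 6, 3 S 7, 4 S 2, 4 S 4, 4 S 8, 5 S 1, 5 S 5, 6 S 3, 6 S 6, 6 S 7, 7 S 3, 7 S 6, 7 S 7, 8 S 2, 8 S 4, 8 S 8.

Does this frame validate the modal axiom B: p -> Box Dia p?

Axiom B corresponds to the accessibility relation being symmetric.
Symmetric: yes — every pair in S has its reverse in S.

Yes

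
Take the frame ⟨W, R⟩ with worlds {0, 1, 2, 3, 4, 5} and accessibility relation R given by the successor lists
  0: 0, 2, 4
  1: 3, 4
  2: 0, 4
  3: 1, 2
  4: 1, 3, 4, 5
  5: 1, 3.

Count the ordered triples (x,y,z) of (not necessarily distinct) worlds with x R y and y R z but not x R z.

18

Enumerating: (0,4,1), (0,4,3), (0,4,5), (1,3,1), (1,3,2), (1,4,1), (1,4,5), (2,0,2), (2,4,1), (2,4,3), (2,4,5), (3,1,3), (3,1,4), (3,2,0), (3,2,4), (4,3,2), (5,1,4), (5,3,2).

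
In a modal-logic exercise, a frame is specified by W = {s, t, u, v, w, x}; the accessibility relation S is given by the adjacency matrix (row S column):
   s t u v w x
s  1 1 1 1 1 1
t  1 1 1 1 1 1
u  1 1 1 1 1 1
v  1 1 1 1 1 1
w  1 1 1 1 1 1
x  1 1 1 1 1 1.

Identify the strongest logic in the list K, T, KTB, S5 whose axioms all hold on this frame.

Reflexive (axiom T): yes — every world is S-related to itself.
Symmetric (axiom B): yes — every pair in S has its reverse in S.
Euclidean (axiom 5): yes — any two successors of a common world are S-related.
So F validates K, T, KTB, S5. The strongest is S5.

S5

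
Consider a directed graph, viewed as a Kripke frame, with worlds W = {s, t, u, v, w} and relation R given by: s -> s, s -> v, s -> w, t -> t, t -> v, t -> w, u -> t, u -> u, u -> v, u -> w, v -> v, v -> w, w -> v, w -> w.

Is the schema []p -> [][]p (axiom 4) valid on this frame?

Axiom 4 corresponds to the accessibility relation being transitive.
Transitive: yes — every two-step R-path is closed by a direct edge.

Yes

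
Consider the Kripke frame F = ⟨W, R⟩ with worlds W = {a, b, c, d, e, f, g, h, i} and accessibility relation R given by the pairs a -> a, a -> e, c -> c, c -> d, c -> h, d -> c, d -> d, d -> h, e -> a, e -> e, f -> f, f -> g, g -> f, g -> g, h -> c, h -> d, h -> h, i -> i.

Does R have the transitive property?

Transitive: yes — every two-step R-path is closed by a direct edge.

Yes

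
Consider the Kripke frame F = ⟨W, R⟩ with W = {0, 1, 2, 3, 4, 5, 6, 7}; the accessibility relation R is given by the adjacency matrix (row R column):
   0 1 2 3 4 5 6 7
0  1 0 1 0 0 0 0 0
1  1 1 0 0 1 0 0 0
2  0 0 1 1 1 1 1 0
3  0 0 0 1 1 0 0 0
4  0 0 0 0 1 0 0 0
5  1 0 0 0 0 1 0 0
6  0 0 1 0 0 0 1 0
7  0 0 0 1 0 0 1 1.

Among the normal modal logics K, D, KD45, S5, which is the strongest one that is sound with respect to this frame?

D

Serial (axiom D): yes — every world has a successor (e.g. 0 R 0).
Euclidean (axiom 5): no — 1 R 0 and 1 R 4, but not 0 R 4.
Transitive (axiom 4): no — 0 R 2 and 2 R 3, but not 0 R 3.
Reflexive (axiom T): yes — every world is R-related to itself.
So F validates K, D; KD45 would additionally require R to be Euclidean and transitive. The strongest is D.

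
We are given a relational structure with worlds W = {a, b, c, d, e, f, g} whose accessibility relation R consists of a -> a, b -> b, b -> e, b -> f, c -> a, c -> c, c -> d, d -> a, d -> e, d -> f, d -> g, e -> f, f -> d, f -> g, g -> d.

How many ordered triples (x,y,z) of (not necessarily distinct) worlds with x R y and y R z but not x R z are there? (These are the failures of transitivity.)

16

Enumerating: (b,f,d), (b,f,g), (c,d,e), (c,d,f), (c,d,g), (d,f,d), (d,g,d), (e,f,d), (e,f,g), (f,d,a), (f,d,e), (f,d,f), (g,d,a), (g,d,e), (g,d,f), (g,d,g).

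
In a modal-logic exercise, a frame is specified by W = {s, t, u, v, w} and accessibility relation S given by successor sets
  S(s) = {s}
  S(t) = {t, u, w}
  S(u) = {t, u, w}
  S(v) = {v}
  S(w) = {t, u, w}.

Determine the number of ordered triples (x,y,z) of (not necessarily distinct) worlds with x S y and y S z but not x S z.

S is transitive; there are no such tuples.

0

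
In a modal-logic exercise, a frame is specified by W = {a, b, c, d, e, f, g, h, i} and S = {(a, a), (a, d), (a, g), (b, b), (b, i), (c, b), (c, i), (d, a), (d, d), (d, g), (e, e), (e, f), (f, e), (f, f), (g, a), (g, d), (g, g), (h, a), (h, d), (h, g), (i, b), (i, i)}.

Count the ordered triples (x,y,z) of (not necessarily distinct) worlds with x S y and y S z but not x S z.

S is transitive; there are no such tuples.

0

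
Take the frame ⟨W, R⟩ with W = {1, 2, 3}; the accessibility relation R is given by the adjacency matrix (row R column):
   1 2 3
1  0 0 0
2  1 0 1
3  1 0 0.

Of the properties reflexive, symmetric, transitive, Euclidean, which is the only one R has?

Reflexive: no — 1 is not related to itself.
Symmetric: no — 2 R 1 but not 1 R 2.
Transitive: yes — every two-step R-path is closed by a direct edge.
Euclidean: no — 2 R 1 and 2 R 3, but not 1 R 3.
Only transitive holds.

transitive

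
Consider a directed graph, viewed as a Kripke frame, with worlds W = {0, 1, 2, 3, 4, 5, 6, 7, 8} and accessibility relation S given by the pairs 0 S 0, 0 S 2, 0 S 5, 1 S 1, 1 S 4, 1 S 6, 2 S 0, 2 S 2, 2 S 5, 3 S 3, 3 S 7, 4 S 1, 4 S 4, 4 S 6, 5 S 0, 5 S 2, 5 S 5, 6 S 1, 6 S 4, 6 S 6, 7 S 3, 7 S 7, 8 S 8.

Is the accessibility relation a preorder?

Reflexive: yes — every world is S-related to itself.
Transitive: yes — every two-step S-path is closed by a direct edge.
So S is a preorder.

Yes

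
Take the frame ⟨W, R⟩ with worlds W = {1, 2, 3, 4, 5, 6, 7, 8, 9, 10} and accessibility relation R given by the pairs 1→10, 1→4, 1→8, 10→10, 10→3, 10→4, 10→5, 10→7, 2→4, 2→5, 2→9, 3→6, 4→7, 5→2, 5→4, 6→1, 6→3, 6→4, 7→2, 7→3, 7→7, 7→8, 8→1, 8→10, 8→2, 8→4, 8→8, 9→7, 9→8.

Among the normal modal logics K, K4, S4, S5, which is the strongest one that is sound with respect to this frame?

K

Transitive (axiom 4): no — 1 R 10 and 10 R 3, but not 1 R 3.
Reflexive (axiom T): no — 1 is not related to itself.
Euclidean (axiom 5): no — 1 R 10 and 1 R 8, but not 10 R 8.
So F validates K; K4 would additionally require R to be transitive. The strongest is K.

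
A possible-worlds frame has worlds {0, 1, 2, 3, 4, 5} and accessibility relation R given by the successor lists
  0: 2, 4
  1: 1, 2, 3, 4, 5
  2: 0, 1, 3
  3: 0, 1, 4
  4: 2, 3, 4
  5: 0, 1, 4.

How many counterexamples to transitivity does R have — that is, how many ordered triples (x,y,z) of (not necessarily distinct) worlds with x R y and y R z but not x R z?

Enumerating: (0,2,0), (0,2,1), (0,2,3), (0,4,3), (1,2,0), (1,3,0), (1,5,0), (2,0,2), (2,0,4), (2,1,2), (2,1,4), (2,1,5), … and 17 more.
Total: 29.

29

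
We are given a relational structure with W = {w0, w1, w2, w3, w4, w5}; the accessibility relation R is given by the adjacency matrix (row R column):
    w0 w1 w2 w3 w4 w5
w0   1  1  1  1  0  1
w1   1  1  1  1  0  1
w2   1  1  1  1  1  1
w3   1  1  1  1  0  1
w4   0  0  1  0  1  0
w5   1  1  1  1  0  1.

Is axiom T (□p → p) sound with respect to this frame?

Yes

Axiom T corresponds to the accessibility relation being reflexive.
Reflexive: yes — every world is R-related to itself.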